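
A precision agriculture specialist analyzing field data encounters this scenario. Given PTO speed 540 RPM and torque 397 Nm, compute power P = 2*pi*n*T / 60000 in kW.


P = 2*pi*n*T / 60000
  = 2*pi * 540 * 397 / 60000
  = 1346989.27 / 60000
  = 22.45 kW


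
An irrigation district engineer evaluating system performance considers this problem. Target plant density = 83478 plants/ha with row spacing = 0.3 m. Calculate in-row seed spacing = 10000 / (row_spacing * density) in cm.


spacing = 10000 / (row_sp * density)
        = 10000 / (0.3 * 83478)
        = 10000 / 25043.40
        = 0.39931 m = 39.93 cm


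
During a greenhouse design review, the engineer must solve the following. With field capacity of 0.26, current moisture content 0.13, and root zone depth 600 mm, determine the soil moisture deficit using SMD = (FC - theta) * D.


SMD = (FC - theta) * D
    = (0.26 - 0.13) * 600
    = 0.130 * 600
    = 78 mm


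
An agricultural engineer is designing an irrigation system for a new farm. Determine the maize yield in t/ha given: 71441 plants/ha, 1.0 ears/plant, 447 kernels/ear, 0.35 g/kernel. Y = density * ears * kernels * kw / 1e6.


Y = density * ears * kernels * kw
  = 71441 * 1.0 * 447 * 0.35 g/ha
  = 11176944.45 g/ha
  = 11176.94 kg/ha = 11.18 t/ha


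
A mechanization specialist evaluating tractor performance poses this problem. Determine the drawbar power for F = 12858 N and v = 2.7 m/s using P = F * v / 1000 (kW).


P = F * v / 1000
  = 12858 * 2.7 / 1000
  = 34716.60 / 1000
  = 34.72 kW


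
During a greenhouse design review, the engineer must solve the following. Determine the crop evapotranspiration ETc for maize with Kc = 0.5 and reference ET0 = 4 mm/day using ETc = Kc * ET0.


ETc = Kc * ET0
    = 0.5 * 4
    = 2 mm/day


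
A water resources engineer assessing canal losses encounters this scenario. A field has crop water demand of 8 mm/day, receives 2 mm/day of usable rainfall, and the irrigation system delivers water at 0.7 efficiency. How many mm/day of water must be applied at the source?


IWR = (ETc - Pe) / Ea
    = (8 - 2) / 0.7
    = 6 / 0.7
    = 8.57 mm/day


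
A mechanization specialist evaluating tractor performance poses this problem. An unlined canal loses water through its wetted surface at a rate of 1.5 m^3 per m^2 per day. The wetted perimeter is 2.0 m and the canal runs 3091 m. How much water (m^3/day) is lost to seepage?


S = C * P * L
  = 1.5 * 2.0 * 3091
  = 9273 m^3/day


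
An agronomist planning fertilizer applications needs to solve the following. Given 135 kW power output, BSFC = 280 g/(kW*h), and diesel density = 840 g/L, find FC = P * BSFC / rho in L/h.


FC = P * BSFC / rho_fuel
   = 135 * 280 / 840
   = 37800 / 840
   = 45 L/h


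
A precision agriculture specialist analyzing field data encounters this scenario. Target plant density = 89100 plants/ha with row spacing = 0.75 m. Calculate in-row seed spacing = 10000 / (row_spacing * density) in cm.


spacing = 10000 / (row_sp * density)
        = 10000 / (0.75 * 89100)
        = 10000 / 66825
        = 0.14964 m = 14.96 cm


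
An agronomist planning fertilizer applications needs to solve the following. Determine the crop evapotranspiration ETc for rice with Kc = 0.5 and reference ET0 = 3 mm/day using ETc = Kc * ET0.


ETc = Kc * ET0
    = 0.5 * 3
    = 1.50 mm/day


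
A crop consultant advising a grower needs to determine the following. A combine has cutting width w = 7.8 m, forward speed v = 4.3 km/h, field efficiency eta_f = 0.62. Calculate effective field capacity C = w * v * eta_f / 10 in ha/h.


C = w * v * eta_f / 10
  = 7.8 * 4.3 * 0.62 / 10
  = 20.79 / 10
  = 2.08 ha/h


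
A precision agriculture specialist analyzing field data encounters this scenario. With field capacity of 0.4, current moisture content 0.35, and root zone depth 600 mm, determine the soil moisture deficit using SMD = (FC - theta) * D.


SMD = (FC - theta) * D
    = (0.4 - 0.35) * 600
    = 0.050 * 600
    = 30 mm


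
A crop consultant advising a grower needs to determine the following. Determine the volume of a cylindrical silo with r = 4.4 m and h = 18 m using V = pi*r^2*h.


V = pi * r^2 * h
  = pi * 4.4^2 * 18
  = pi * 19.36 * 18
  = 1094.78 m^3


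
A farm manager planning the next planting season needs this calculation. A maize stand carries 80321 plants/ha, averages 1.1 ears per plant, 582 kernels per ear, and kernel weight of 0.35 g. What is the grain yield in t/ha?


Y = density * ears * kernels * kw
  = 80321 * 1.1 * 582 * 0.35 g/ha
  = 17997526.47 g/ha
  = 17997.53 kg/ha = 18.00 t/ha


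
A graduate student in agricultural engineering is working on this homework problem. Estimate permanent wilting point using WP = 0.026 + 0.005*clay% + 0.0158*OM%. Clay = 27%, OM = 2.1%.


WP = 0.026 + 0.005*27 + 0.0158*2.1
   = 0.026 + 0.1350 + 0.0332
   = 0.1942


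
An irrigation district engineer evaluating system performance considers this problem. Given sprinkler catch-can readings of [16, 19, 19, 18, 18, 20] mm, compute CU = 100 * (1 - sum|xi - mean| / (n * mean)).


xbar = 110 / 6 = 18.333
sum|xi - xbar| = 6
CU = 100 * (1 - 6 / (6 * 18.333))
   = 100 * (1 - 0.0545)
   = 94.55%


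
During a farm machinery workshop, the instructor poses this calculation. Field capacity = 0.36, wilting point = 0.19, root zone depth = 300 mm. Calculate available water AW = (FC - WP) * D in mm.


AW = (FC - WP) * D
   = (0.36 - 0.19) * 300
   = 0.17 * 300
   = 51 mm


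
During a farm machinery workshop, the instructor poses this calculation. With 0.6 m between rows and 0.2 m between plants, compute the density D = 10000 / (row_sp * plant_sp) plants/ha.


D = 10000 / (row_sp * plant_sp)
  = 10000 / (0.6 * 0.2)
  = 10000 / 0.1200
  = 83333.33 plants/ha


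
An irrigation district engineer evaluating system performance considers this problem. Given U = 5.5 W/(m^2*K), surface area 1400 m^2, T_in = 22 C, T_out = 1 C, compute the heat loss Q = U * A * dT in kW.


dT = 22 - (1) = 21 K
Q = U * A * dT
  = 5.5 * 1400 * 21
  = 161700 W = 161.70 kW


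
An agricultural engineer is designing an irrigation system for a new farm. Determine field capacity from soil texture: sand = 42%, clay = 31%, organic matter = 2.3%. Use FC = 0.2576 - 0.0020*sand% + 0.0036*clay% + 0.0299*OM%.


FC = 0.2576 - 0.0020*42 + 0.0036*31 + 0.0299*2.3
   = 0.2576 - 0.0840 + 0.1116 + 0.0688
   = 0.3540


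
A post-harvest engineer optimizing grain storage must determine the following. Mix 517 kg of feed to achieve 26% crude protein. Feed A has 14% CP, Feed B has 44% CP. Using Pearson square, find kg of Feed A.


parts_A = CP_b - target = 44 - 26 = 18
parts_B = target - CP_a = 26 - 14 = 12
total_parts = 18 + 12 = 30
Feed A = 517 * 18 / 30 = 310.20 kg
Feed B = 517 * 12 / 30 = 206.80 kg

310.20 kg


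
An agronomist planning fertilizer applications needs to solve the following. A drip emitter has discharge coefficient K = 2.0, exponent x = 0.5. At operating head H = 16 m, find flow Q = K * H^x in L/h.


Q = K * H^x
  = 2.0 * 16^0.5
  = 2.0 * 4
  = 8 L/h


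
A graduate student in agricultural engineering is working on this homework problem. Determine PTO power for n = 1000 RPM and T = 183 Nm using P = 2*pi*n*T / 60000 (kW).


P = 2*pi*n*T / 60000
  = 2*pi * 1000 * 183 / 60000
  = 1149822.91 / 60000
  = 19.16 kW


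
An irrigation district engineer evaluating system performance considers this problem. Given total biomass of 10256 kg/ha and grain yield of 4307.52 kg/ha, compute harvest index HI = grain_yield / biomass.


HI = grain_yield / biomass
   = 4307.52 / 10256
   = 0.42


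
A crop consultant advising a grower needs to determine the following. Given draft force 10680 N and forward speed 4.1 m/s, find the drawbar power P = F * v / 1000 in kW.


P = F * v / 1000
  = 10680 * 4.1 / 1000
  = 43788 / 1000
  = 43.79 kW


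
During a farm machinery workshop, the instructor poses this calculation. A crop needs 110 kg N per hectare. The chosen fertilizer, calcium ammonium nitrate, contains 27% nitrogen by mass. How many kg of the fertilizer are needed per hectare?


Rate = N_required / (N_content / 100)
     = 110 / (27 / 100)
     = 110 / 0.27
     = 407.41 kg/ha


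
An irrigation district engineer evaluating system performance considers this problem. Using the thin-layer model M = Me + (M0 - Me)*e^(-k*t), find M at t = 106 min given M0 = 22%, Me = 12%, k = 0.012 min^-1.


M = Me + (M0 - Me) * e^(-k*t)
  = 12 + (22 - 12) * e^(-0.012*106)
  = 12 + 10 * e^(-1.272)
  = 12 + 10 * 0.28027
  = 12 + 2.8027
  = 14.80%


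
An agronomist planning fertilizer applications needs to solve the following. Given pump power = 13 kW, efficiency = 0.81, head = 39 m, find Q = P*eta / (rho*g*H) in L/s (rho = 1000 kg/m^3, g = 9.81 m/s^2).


Q = (P * 1000 * eta) / (rho * g * H)
  = (13 * 1000 * 0.81) / (1000 * 9.81 * 39)
  = 10530 / 382590
  = 0.02752 m^3/s = 27.52 L/s


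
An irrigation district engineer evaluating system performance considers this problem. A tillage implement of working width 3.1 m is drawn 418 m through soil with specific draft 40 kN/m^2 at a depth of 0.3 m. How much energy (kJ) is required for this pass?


E = k * d * w * L
  = 40 * 0.3 * 3.1 * 418
  = 15549.60 kJ


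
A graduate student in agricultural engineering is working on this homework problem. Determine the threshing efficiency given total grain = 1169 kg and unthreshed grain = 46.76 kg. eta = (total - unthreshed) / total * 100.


eta = (total - unthreshed) / total * 100
    = (1169 - 46.76) / 1169 * 100
    = 1122.24 / 1169 * 100
    = 96%


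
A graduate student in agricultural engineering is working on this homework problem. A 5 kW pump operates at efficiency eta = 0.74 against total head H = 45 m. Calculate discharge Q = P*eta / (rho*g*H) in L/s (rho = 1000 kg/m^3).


Q = (P * 1000 * eta) / (rho * g * H)
  = (5 * 1000 * 0.74) / (1000 * 9.81 * 45)
  = 3700 / 441450
  = 0.00838 m^3/s = 8.38 L/s


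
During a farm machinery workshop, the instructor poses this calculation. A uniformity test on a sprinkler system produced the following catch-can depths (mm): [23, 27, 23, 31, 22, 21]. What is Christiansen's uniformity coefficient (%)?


xbar = 147 / 6 = 24.500
sum|xi - xbar| = 18
CU = 100 * (1 - 18 / (6 * 24.500))
   = 100 * (1 - 0.1224)
   = 87.76%


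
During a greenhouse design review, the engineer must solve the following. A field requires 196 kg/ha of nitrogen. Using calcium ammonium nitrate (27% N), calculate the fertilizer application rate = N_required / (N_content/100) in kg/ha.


Rate = N_required / (N_content / 100)
     = 196 / (27 / 100)
     = 196 / 0.27
     = 725.93 kg/ha


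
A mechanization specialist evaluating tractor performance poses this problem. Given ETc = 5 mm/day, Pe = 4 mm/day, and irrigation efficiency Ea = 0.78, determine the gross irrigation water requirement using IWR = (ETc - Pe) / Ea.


IWR = (ETc - Pe) / Ea
    = (5 - 4) / 0.78
    = 1 / 0.78
    = 1.28 mm/day


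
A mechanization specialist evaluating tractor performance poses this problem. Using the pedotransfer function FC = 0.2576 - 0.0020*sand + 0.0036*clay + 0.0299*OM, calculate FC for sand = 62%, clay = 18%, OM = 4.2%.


FC = 0.2576 - 0.0020*62 + 0.0036*18 + 0.0299*4.2
   = 0.2576 - 0.1240 + 0.0648 + 0.1256
   = 0.3240


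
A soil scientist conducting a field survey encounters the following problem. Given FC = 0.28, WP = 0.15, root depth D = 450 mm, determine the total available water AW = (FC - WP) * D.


AW = (FC - WP) * D
   = (0.28 - 0.15) * 450
   = 0.13 * 450
   = 58.50 mm


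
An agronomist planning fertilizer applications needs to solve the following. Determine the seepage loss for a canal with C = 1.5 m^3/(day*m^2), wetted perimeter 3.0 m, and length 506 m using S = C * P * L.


S = C * P * L
  = 1.5 * 3.0 * 506
  = 2277 m^3/day


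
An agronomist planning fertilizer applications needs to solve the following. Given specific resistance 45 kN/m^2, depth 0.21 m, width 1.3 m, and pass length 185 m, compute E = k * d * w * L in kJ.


E = k * d * w * L
  = 45 * 0.21 * 1.3 * 185
  = 2272.73 kJ


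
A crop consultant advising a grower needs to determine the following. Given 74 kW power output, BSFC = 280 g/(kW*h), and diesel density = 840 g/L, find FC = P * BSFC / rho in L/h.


FC = P * BSFC / rho_fuel
   = 74 * 280 / 840
   = 20720 / 840
   = 24.67 L/h


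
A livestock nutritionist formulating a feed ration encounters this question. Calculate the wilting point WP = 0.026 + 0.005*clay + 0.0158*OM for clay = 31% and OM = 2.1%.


WP = 0.026 + 0.005*31 + 0.0158*2.1
   = 0.026 + 0.1550 + 0.0332
   = 0.2142


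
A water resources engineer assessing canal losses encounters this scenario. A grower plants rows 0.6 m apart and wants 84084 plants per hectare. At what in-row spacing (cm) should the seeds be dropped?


spacing = 10000 / (row_sp * density)
        = 10000 / (0.6 * 84084)
        = 10000 / 50450.40
        = 0.19821 m = 19.82 cm


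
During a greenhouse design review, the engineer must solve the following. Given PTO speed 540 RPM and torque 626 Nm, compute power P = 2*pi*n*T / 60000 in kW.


P = 2*pi*n*T / 60000
  = 2*pi * 540 * 626 / 60000
  = 2123967.96 / 60000
  = 35.40 kW


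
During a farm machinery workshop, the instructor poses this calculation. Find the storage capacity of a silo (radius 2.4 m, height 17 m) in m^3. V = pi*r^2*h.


V = pi * r^2 * h
  = pi * 2.4^2 * 17
  = pi * 5.76 * 17
  = 307.62 m^3


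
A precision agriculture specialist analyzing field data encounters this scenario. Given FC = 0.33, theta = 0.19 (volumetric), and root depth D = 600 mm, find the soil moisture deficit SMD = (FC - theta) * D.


SMD = (FC - theta) * D
    = (0.33 - 0.19) * 600
    = 0.140 * 600
    = 84 mm


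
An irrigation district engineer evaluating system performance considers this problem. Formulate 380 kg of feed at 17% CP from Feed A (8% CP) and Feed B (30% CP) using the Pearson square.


parts_A = CP_b - target = 30 - 17 = 13
parts_B = target - CP_a = 17 - 8 = 9
total_parts = 13 + 9 = 22
Feed A = 380 * 13 / 22 = 224.55 kg
Feed B = 380 * 9 / 22 = 155.45 kg

224.55 kg


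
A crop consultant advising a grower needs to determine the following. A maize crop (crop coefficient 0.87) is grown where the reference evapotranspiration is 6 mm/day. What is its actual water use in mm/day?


ETc = Kc * ET0
    = 0.87 * 6
    = 5.22 mm/day


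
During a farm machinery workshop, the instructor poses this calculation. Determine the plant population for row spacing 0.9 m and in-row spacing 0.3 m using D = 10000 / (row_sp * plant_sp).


D = 10000 / (row_sp * plant_sp)
  = 10000 / (0.9 * 0.3)
  = 10000 / 0.2700
  = 37037.04 plants/ha


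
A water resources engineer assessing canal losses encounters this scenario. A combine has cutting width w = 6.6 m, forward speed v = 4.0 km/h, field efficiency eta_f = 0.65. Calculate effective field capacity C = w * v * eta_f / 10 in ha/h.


C = w * v * eta_f / 10
  = 6.6 * 4.0 * 0.65 / 10
  = 17.16 / 10
  = 1.72 ha/h


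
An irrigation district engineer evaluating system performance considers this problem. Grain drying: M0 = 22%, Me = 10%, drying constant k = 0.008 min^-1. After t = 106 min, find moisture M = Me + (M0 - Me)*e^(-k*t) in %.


M = Me + (M0 - Me) * e^(-k*t)
  = 10 + (22 - 10) * e^(-0.008*106)
  = 10 + 12 * e^(-0.848)
  = 10 + 12 * 0.42827
  = 10 + 5.1392
  = 15.14%


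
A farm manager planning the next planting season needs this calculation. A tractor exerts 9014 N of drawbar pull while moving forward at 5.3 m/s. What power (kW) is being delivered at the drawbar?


P = F * v / 1000
  = 9014 * 5.3 / 1000
  = 47774.20 / 1000
  = 47.77 kW


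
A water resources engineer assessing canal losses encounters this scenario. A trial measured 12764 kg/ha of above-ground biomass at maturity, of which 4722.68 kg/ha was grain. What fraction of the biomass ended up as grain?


HI = grain_yield / biomass
   = 4722.68 / 12764
   = 0.37


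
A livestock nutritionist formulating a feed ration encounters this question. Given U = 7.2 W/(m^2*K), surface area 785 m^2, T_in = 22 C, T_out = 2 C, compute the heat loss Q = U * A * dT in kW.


dT = 22 - (2) = 20 K
Q = U * A * dT
  = 7.2 * 785 * 20
  = 113040 W = 113.04 kW


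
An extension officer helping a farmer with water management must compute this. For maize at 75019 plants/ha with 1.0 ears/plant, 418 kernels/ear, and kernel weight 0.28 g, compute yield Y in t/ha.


Y = density * ears * kernels * kw
  = 75019 * 1.0 * 418 * 0.28 g/ha
  = 8780223.76 g/ha
  = 8780.22 kg/ha = 8.78 t/ha


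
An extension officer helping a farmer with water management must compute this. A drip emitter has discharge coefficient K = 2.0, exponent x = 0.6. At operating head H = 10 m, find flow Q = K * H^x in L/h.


Q = K * H^x
  = 2.0 * 10^0.6
  = 2.0 * 3.9811
  = 7.96 L/h


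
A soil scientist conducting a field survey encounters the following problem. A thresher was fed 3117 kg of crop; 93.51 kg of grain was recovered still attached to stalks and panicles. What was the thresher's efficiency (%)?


eta = (total - unthreshed) / total * 100
    = (3117 - 93.51) / 3117 * 100
    = 3023.49 / 3117 * 100
    = 97%


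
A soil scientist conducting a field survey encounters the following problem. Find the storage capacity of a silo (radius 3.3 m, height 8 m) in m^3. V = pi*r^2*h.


V = pi * r^2 * h
  = pi * 3.3^2 * 8
  = pi * 10.89 * 8
  = 273.70 m^3


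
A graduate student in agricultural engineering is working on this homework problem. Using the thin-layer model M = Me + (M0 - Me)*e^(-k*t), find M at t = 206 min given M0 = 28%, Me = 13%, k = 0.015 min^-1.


M = Me + (M0 - Me) * e^(-k*t)
  = 13 + (28 - 13) * e^(-0.015*206)
  = 13 + 15 * e^(-3.090)
  = 13 + 15 * 0.04550
  = 13 + 0.6825
  = 13.68%


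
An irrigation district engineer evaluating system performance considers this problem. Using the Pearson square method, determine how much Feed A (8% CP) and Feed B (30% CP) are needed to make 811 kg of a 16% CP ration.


parts_A = CP_b - target = 30 - 16 = 14
parts_B = target - CP_a = 16 - 8 = 8
total_parts = 14 + 8 = 22
Feed A = 811 * 14 / 22 = 516.09 kg
Feed B = 811 * 8 / 22 = 294.91 kg

516.09 kg


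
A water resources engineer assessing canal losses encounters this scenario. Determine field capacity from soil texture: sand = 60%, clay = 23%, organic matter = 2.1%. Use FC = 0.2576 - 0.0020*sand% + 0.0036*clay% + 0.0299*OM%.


FC = 0.2576 - 0.0020*60 + 0.0036*23 + 0.0299*2.1
   = 0.2576 - 0.1200 + 0.0828 + 0.0628
   = 0.2832


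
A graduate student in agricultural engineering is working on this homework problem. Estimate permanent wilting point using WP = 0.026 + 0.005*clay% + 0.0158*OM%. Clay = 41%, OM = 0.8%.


WP = 0.026 + 0.005*41 + 0.0158*0.8
   = 0.026 + 0.2050 + 0.0126
   = 0.2436


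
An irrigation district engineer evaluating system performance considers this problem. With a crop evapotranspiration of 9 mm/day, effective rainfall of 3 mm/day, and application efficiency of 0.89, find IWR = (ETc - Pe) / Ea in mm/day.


IWR = (ETc - Pe) / Ea
    = (9 - 3) / 0.89
    = 6 / 0.89
    = 6.74 mm/day


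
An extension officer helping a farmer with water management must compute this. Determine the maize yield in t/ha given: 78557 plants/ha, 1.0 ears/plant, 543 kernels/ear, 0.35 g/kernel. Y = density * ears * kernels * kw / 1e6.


Y = density * ears * kernels * kw
  = 78557 * 1.0 * 543 * 0.35 g/ha
  = 14929757.85 g/ha
  = 14929.76 kg/ha = 14.93 t/ha


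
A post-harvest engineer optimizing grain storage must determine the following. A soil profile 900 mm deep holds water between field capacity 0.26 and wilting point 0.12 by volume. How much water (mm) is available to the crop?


AW = (FC - WP) * D
   = (0.26 - 0.12) * 900
   = 0.14 * 900
   = 126 mm


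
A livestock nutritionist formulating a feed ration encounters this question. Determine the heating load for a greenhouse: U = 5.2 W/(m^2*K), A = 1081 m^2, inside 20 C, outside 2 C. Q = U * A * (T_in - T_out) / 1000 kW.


dT = 20 - (2) = 18 K
Q = U * A * dT
  = 5.2 * 1081 * 18
  = 101181.60 W = 101.18 kW


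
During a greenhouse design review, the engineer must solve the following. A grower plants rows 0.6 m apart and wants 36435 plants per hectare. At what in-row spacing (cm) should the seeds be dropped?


spacing = 10000 / (row_sp * density)
        = 10000 / (0.6 * 36435)
        = 10000 / 21861
        = 0.45744 m = 45.74 cm


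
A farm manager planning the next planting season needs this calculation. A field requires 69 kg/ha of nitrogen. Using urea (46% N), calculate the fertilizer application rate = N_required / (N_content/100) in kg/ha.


Rate = N_required / (N_content / 100)
     = 69 / (46 / 100)
     = 69 / 0.46
     = 150 kg/ha


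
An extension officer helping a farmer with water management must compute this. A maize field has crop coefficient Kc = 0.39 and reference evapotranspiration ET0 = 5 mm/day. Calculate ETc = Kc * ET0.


ETc = Kc * ET0
    = 0.39 * 5
    = 1.95 mm/day


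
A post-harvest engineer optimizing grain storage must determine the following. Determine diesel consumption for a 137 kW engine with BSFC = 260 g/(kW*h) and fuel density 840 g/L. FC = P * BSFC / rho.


FC = P * BSFC / rho_fuel
   = 137 * 260 / 840
   = 35620 / 840
   = 42.40 L/h


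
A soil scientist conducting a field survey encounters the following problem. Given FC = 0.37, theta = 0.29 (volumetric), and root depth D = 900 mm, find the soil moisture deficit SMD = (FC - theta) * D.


SMD = (FC - theta) * D
    = (0.37 - 0.29) * 900
    = 0.080 * 900
    = 72 mm


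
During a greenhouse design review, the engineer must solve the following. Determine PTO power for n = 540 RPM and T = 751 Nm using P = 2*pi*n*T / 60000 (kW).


P = 2*pi*n*T / 60000
  = 2*pi * 540 * 751 / 60000
  = 2548082.97 / 60000
  = 42.47 kW


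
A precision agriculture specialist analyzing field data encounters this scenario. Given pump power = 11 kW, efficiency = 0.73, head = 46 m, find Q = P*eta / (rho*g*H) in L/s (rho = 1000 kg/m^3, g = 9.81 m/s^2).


Q = (P * 1000 * eta) / (rho * g * H)
  = (11 * 1000 * 0.73) / (1000 * 9.81 * 46)
  = 8030 / 451260
  = 0.01779 m^3/s = 17.79 L/s


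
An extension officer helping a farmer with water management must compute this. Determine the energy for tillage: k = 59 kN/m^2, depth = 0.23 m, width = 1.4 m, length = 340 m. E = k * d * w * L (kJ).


E = k * d * w * L
  = 59 * 0.23 * 1.4 * 340
  = 6459.32 kJ


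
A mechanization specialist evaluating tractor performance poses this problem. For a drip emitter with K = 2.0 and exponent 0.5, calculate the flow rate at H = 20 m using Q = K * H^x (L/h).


Q = K * H^x
  = 2.0 * 20^0.5
  = 2.0 * 4.4721
  = 8.94 L/h


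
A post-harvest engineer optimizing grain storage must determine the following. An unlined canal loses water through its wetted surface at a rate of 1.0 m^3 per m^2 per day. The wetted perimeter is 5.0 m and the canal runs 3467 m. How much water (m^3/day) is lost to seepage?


S = C * P * L
  = 1.0 * 5.0 * 3467
  = 17335 m^3/day


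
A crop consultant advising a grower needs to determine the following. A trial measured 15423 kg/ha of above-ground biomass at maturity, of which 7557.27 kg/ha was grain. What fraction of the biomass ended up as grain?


HI = grain_yield / biomass
   = 7557.27 / 15423
   = 0.49


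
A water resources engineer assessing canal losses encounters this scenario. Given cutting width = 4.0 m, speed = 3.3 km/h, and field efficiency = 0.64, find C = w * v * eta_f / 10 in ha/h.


C = w * v * eta_f / 10
  = 4.0 * 3.3 * 0.64 / 10
  = 8.45 / 10
  = 0.84 ha/h


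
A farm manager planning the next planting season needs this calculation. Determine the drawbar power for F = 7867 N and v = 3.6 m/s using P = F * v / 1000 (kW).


P = F * v / 1000
  = 7867 * 3.6 / 1000
  = 28321.20 / 1000
  = 28.32 kW


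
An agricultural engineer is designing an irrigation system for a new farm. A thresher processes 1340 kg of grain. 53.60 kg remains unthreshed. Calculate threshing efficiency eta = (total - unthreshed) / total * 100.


eta = (total - unthreshed) / total * 100
    = (1340 - 53.60) / 1340 * 100
    = 1286.40 / 1340 * 100
    = 96%


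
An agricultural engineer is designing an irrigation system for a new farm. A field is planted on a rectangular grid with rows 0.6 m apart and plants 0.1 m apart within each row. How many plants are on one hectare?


D = 10000 / (row_sp * plant_sp)
  = 10000 / (0.6 * 0.1)
  = 10000 / 0.0600
  = 166666.67 plants/ha


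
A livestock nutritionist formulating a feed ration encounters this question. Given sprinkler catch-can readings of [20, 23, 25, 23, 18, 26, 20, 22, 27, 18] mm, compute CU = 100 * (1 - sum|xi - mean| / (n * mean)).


xbar = 222 / 10 = 22.200
sum|xi - xbar| = 26
CU = 100 * (1 - 26 / (10 * 22.200))
   = 100 * (1 - 0.1171)
   = 88.29%


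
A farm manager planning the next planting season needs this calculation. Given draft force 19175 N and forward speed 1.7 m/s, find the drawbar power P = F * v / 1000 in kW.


P = F * v / 1000
  = 19175 * 1.7 / 1000
  = 32597.50 / 1000
  = 32.60 kW


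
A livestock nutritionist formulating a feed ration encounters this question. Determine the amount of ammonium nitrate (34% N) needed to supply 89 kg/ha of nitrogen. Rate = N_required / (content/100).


Rate = N_required / (N_content / 100)
     = 89 / (34 / 100)
     = 89 / 0.34
     = 261.76 kg/ha


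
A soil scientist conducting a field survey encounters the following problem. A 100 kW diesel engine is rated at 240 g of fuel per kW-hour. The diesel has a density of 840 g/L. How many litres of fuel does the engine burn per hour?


FC = P * BSFC / rho_fuel
   = 100 * 240 / 840
   = 24000 / 840
   = 28.57 L/h


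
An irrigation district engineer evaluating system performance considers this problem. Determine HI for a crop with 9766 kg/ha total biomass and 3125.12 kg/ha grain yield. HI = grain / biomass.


HI = grain_yield / biomass
   = 3125.12 / 9766
   = 0.32


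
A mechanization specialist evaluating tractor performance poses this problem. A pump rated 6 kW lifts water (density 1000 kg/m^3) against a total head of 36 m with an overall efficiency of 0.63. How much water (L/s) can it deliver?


Q = (P * 1000 * eta) / (rho * g * H)
  = (6 * 1000 * 0.63) / (1000 * 9.81 * 36)
  = 3780 / 353160
  = 0.01070 m^3/s = 10.70 L/s


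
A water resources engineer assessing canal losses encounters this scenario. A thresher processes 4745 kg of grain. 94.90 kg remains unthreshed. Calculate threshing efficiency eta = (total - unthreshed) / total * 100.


eta = (total - unthreshed) / total * 100
    = (4745 - 94.90) / 4745 * 100
    = 4650.10 / 4745 * 100
    = 98%


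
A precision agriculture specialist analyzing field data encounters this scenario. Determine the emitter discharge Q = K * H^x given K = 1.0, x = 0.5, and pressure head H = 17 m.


Q = K * H^x
  = 1.0 * 17^0.5
  = 1.0 * 4.1231
  = 4.12 L/h


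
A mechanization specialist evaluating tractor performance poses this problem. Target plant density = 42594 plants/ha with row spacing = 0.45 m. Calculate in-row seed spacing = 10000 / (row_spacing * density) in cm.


spacing = 10000 / (row_sp * density)
        = 10000 / (0.45 * 42594)
        = 10000 / 19167.30
        = 0.52172 m = 52.17 cm


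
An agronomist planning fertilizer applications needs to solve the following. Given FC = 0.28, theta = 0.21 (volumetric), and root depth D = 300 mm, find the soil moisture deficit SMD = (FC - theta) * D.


SMD = (FC - theta) * D
    = (0.28 - 0.21) * 300
    = 0.070 * 300
    = 21 mm


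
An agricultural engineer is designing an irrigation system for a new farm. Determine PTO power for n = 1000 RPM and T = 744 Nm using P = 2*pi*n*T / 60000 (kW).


P = 2*pi*n*T / 60000
  = 2*pi * 1000 * 744 / 60000
  = 4674689.87 / 60000
  = 77.91 kW


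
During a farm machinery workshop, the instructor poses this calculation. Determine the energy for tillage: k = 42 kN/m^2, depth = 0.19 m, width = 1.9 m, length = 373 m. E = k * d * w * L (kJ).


E = k * d * w * L
  = 42 * 0.19 * 1.9 * 373
  = 5655.43 kJ


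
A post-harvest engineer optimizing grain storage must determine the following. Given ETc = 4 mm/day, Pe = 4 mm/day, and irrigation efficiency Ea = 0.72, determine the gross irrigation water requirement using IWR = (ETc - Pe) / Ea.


IWR = (ETc - Pe) / Ea
    = (4 - 4) / 0.72
    = 0 / 0.72
    = 0 mm/day


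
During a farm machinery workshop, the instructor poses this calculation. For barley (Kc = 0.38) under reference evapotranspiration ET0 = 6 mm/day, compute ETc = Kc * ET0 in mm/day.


ETc = Kc * ET0
    = 0.38 * 6
    = 2.28 mm/day


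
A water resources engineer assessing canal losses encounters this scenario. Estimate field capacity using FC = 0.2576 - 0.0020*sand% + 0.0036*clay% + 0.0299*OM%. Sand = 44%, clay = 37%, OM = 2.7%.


FC = 0.2576 - 0.0020*44 + 0.0036*37 + 0.0299*2.7
   = 0.2576 - 0.0880 + 0.1332 + 0.0807
   = 0.3835


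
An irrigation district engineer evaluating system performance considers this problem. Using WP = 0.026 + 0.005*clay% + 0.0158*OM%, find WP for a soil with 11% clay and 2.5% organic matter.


WP = 0.026 + 0.005*11 + 0.0158*2.5
   = 0.026 + 0.0550 + 0.0395
   = 0.1205


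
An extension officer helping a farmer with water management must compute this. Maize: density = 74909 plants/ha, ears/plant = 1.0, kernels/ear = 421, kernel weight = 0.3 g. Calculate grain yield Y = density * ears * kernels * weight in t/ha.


Y = density * ears * kernels * kw
  = 74909 * 1.0 * 421 * 0.3 g/ha
  = 9461006.70 g/ha
  = 9461.01 kg/ha = 9.46 t/ha


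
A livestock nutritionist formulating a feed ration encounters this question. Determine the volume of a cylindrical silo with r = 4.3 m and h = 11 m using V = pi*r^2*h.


V = pi * r^2 * h
  = pi * 4.3^2 * 11
  = pi * 18.49 * 11
  = 638.97 m^3


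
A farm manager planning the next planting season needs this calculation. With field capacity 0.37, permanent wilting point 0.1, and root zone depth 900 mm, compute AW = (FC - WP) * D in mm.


AW = (FC - WP) * D
   = (0.37 - 0.1) * 900
   = 0.27 * 900
   = 243 mm


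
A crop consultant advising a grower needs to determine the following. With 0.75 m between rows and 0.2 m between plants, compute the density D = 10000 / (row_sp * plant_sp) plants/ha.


D = 10000 / (row_sp * plant_sp)
  = 10000 / (0.75 * 0.2)
  = 10000 / 0.1500
  = 66666.67 plants/ha


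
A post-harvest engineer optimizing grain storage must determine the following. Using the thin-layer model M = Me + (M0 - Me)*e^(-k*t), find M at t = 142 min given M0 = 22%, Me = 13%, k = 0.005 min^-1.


M = Me + (M0 - Me) * e^(-k*t)
  = 13 + (22 - 13) * e^(-0.005*142)
  = 13 + 9 * e^(-0.710)
  = 13 + 9 * 0.49164
  = 13 + 4.4248
  = 17.42%


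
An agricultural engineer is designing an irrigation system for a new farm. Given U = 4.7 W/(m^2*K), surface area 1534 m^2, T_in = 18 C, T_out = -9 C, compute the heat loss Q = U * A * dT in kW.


dT = 18 - (-9) = 27 K
Q = U * A * dT
  = 4.7 * 1534 * 27
  = 194664.60 W = 194.66 kW


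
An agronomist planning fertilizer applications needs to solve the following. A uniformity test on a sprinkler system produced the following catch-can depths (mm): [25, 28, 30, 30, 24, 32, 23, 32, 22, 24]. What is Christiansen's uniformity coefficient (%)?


xbar = 270 / 10 = 27
sum|xi - xbar| = 34
CU = 100 * (1 - 34 / (10 * 27))
   = 100 * (1 - 0.1259)
   = 87.41%


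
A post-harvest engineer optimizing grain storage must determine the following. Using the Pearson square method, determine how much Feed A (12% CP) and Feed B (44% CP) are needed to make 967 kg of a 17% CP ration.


parts_A = CP_b - target = 44 - 17 = 27
parts_B = target - CP_a = 17 - 12 = 5
total_parts = 27 + 5 = 32
Feed A = 967 * 27 / 32 = 815.91 kg
Feed B = 967 * 5 / 32 = 151.09 kg

815.91 kg


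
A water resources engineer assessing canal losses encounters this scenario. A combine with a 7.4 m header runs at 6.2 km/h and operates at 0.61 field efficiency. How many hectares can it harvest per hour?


C = w * v * eta_f / 10
  = 7.4 * 6.2 * 0.61 / 10
  = 27.99 / 10
  = 2.80 ha/h


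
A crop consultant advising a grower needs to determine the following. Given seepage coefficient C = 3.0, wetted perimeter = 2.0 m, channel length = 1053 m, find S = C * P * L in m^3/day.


S = C * P * L
  = 3.0 * 2.0 * 1053
  = 6318 m^3/day


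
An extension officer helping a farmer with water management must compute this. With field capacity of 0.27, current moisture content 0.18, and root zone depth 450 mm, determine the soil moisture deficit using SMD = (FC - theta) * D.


SMD = (FC - theta) * D
    = (0.27 - 0.18) * 450
    = 0.090 * 450
    = 40.50 mm


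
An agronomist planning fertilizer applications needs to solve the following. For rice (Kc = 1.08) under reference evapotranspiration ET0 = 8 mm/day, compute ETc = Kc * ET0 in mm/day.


ETc = Kc * ET0
    = 1.08 * 8
    = 8.64 mm/day


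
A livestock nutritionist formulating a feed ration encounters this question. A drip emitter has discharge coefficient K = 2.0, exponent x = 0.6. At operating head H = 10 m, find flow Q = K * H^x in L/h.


Q = K * H^x
  = 2.0 * 10^0.6
  = 2.0 * 3.9811
  = 7.96 L/h


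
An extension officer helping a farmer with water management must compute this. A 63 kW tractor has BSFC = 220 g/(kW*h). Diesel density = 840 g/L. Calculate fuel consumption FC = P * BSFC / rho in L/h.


FC = P * BSFC / rho_fuel
   = 63 * 220 / 840
   = 13860 / 840
   = 16.50 L/h


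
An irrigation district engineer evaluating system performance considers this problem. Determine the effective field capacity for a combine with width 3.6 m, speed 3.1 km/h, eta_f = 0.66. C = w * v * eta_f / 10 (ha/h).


C = w * v * eta_f / 10
  = 3.6 * 3.1 * 0.66 / 10
  = 7.37 / 10
  = 0.74 ha/h


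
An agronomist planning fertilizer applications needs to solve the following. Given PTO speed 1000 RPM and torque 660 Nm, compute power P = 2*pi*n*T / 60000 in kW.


P = 2*pi*n*T / 60000
  = 2*pi * 1000 * 660 / 60000
  = 4146902.30 / 60000
  = 69.12 kW


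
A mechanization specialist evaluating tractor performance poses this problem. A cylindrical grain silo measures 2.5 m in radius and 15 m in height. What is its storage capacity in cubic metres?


V = pi * r^2 * h
  = pi * 2.5^2 * 15
  = pi * 6.25 * 15
  = 294.52 m^3


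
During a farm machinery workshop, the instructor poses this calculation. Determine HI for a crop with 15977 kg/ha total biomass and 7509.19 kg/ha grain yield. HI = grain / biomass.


HI = grain_yield / biomass
   = 7509.19 / 15977
   = 0.47


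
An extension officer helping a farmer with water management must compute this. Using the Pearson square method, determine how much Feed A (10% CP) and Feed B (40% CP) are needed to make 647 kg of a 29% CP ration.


parts_A = CP_b - target = 40 - 29 = 11
parts_B = target - CP_a = 29 - 10 = 19
total_parts = 11 + 19 = 30
Feed A = 647 * 11 / 30 = 237.23 kg
Feed B = 647 * 19 / 30 = 409.77 kg

237.23 kg


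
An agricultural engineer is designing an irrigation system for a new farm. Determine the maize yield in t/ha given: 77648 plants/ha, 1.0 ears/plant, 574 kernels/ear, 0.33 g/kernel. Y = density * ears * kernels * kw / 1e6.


Y = density * ears * kernels * kw
  = 77648 * 1.0 * 574 * 0.33 g/ha
  = 14708084.16 g/ha
  = 14708.08 kg/ha = 14.71 t/ha


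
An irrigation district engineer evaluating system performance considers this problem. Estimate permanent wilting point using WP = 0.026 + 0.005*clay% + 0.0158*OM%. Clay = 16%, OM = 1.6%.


WP = 0.026 + 0.005*16 + 0.0158*1.6
   = 0.026 + 0.0800 + 0.0253
   = 0.1313


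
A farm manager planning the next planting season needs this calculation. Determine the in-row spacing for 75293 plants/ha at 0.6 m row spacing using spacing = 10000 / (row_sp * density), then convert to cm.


spacing = 10000 / (row_sp * density)
        = 10000 / (0.6 * 75293)
        = 10000 / 45175.80
        = 0.22136 m = 22.14 cm


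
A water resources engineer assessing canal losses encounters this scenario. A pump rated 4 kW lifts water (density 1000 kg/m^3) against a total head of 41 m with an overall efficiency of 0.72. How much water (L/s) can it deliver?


Q = (P * 1000 * eta) / (rho * g * H)
  = (4 * 1000 * 0.72) / (1000 * 9.81 * 41)
  = 2880 / 402210
  = 0.00716 m^3/s = 7.16 L/s


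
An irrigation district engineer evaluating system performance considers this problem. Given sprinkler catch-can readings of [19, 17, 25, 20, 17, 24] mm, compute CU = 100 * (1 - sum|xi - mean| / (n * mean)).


xbar = 122 / 6 = 20.333
sum|xi - xbar| = 16.667
CU = 100 * (1 - 16.667 / (6 * 20.333))
   = 100 * (1 - 0.1366)
   = 86.34%


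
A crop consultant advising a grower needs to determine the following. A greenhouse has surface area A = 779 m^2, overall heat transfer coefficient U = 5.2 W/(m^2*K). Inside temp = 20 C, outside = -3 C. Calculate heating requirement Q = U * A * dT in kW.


dT = 20 - (-3) = 23 K
Q = U * A * dT
  = 5.2 * 779 * 23
  = 93168.40 W = 93.17 kW


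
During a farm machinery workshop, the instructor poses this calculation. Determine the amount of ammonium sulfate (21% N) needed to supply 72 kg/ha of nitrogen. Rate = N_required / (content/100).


Rate = N_required / (N_content / 100)
     = 72 / (21 / 100)
     = 72 / 0.21
     = 342.86 kg/ha


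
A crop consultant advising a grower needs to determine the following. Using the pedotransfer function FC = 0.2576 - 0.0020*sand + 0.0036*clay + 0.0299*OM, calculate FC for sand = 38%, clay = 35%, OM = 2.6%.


FC = 0.2576 - 0.0020*38 + 0.0036*35 + 0.0299*2.6
   = 0.2576 - 0.0760 + 0.1260 + 0.0777
   = 0.3853


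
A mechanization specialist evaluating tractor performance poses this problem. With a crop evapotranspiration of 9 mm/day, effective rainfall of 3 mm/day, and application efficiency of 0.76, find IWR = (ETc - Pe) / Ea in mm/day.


IWR = (ETc - Pe) / Ea
    = (9 - 3) / 0.76
    = 6 / 0.76
    = 7.89 mm/day


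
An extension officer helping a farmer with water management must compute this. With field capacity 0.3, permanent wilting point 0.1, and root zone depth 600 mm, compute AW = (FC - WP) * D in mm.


AW = (FC - WP) * D
   = (0.3 - 0.1) * 600
   = 0.20 * 600
   = 120 mm


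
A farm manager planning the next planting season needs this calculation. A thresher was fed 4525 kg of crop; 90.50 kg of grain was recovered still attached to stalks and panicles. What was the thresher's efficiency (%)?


eta = (total - unthreshed) / total * 100
    = (4525 - 90.50) / 4525 * 100
    = 4434.50 / 4525 * 100
    = 98%


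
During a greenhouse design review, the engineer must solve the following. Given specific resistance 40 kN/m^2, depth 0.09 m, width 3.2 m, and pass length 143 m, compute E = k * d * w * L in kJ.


E = k * d * w * L
  = 40 * 0.09 * 3.2 * 143
  = 1647.36 kJ


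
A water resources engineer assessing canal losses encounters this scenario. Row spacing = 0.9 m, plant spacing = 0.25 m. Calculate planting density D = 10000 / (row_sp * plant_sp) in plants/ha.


D = 10000 / (row_sp * plant_sp)
  = 10000 / (0.9 * 0.25)
  = 10000 / 0.2250
  = 44444.44 plants/ha


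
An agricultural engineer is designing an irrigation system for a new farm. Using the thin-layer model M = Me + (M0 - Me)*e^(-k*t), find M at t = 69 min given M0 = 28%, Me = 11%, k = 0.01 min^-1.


M = Me + (M0 - Me) * e^(-k*t)
  = 11 + (28 - 11) * e^(-0.01*69)
  = 11 + 17 * e^(-0.690)
  = 11 + 17 * 0.50158
  = 11 + 8.5268
  = 19.53%


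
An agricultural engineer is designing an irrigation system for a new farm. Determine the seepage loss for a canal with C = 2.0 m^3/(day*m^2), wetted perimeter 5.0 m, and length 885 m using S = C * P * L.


S = C * P * L
  = 2.0 * 5.0 * 885
  = 8850 m^3/day
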